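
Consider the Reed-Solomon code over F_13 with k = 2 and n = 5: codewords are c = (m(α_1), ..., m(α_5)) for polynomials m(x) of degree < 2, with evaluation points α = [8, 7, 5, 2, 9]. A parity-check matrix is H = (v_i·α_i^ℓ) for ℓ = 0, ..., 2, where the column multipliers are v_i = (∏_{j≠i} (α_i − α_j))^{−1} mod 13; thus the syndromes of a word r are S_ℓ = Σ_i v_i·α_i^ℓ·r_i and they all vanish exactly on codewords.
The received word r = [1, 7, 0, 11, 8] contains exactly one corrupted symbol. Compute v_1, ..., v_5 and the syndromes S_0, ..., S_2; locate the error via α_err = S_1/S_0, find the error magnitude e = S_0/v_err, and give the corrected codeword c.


S = (12, 8, 1), error at position 3, error magnitude e = 7, c = [1, 7, 6, 11, 8].

Step 1: column multipliers v_i = (∏_{j≠i}(α_i − α_j))^{−1} mod 13.
  i = 1 (α = 8): (8−7)(8−5)(8−2)(8−9) = 1·3·6·(−1) = −18 ≡ 8, so v_1 = 8^{−1} = 5 (mod 13).
  i = 2 (α = 7): (7−8)(7−5)(7−2)(7−9) = (−1)·2·5·(−2) = 20 ≡ 7, so v_2 = 7^{−1} = 2 (mod 13).
  i = 3 (α = 5): (5−8)(5−7)(5−2)(5−9) = (−3)·(−2)·3·(−4) = −72 ≡ 6, so v_3 = 6^{−1} = 11 (mod 13).
  i = 4 (α = 2): (2−8)(2−7)(2−5)(2−9) = (−6)·(−5)·(−3)·(−7) = 630 ≡ 6, so v_4 = 6^{−1} = 11 (mod 13).
  i = 5 (α = 9): (9−8)(9−7)(9−5)(9−2) = 1·2·4·7 = 56 ≡ 4, so v_5 = 4^{−1} = 10 (mod 13).
  v = [5, 2, 11, 11, 10].
Step 2: syndromes of r = [1, 7, 0, 11, 8] (all sums mod 13).
  S_0 = Σ v_i r_i = 5·1 + 2·7 + 11·0 + 11·11 + 10·8 = 220 ≡ 12.
  S_1 = Σ v_i α_i r_i = 5·8·1 + 2·7·7 + 11·5·0 + 11·2·11 + 10·9·8 = 1100 ≡ 8.
  α_i^2 mod 13 = [12, 10, 12, 4, 3].
  S_2 = Σ v_i α_i^2 r_i = 5·12·1 + 2·10·7 + 11·12·0 + 11·4·11 + 10·3·8 = 924 ≡ 1.
  S = (12, 8, 1) ≠ 0, so r is not a codeword (an error is present).
Step 3: locate the error. For a single error e at position i, S_ℓ = v_i·e·α_i^ℓ, so α_err = S_1/S_0.
  S_0^{−1} = 12^{−1} = 12 (mod 13), so α_err = 8·12 = 96 ≡ 5 = α_3. Error position i = 3.
  Consistency check: S_2/S_1 = 1·5 = 5 ≡ 5 = α_err ✓ (single-error assumption holds).
Step 4: error magnitude e = S_0/v_3 = S_0·∏_{j≠3}(α_3 − α_j) = 12·6 = 72 ≡ 7 (mod 13).
Step 5: correct position 3: c_3 = r_3 − e = 0 − 7 ≡ 6 (mod 13). Hence c = [1, 7, 6, 11, 8].
  Check: interpolating c through the α_i gives m(x) = 10 + 7·x (degree < 2) with m(α_i) = c_i for every i, so c is indeed a codeword.


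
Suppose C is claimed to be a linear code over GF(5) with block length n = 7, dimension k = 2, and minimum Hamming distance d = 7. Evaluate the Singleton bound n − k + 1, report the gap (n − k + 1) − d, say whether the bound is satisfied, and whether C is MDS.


Singleton RHS = n − k + 1 = 6, slack = -1, bound violated (no such code; not MDS).

Singleton bound: d ≤ n − k + 1.
Here n = 7, k = 2, so n − k + 1 = 6.
Given d = 7, check d ≤ 6: NO.
Slack = (n − k + 1) − d = -1.
The slack is negative: d = 7 exceeds n − k + 1 = 6 by 1, so the Singleton bound is violated and no linear [7, 2, 7]_5 code can exist. In particular it is not MDS (MDS requires d = n − k + 1 exactly).
Description: the claimed parameters are [7, 2, 7]_5; such a code would be impossible (violates the Singleton bound).


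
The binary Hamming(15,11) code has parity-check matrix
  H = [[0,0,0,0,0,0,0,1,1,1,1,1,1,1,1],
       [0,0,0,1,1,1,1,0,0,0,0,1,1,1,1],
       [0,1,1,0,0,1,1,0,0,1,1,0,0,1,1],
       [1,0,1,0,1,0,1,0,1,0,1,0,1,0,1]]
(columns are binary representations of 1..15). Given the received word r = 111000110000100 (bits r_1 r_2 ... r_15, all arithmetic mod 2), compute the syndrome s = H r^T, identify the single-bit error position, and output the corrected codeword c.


s = (0, 0, 1, 0)^T, error position = 2, corrected codeword c = 101000110000100

Compute s = H r^T mod 2 one row at a time:
  s_1 = 1 + 0 + 0 + 0 + 0 + 1 + 0 + 0 = 2 ≡ 0 (mod 2).
  s_2 = 0 + 0 + 0 + 1 + 0 + 1 + 0 + 0 = 2 ≡ 0 (mod 2).
  s_3 = 1 + 1 + 0 + 1 + 0 + 0 + 0 + 0 = 3 ≡ 1 (mod 2).
  s_4 = 1 + 1 + 0 + 1 + 0 + 0 + 1 + 0 = 4 ≡ 0 (mod 2).
s = (0, 0, 1, 0)^T — this equals column 2 of H (binary 0010), so error is at position 2.
Correct: flip bit 2 of r = 111000110000100 to get c = 101000110000100.


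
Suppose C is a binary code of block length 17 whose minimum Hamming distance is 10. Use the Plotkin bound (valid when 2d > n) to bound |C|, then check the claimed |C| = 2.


Plotkin bound M ≤ 6; given |C| = 2 ≤ bound (satisfied).

Check applicability: 2d = 20, n = 17.
2d − n = 3 > 0, so Plotkin applies.
Compute d/(2d−n) = 10/3 ≈ 3.3333.
⌊d/(2d−n)⌋ = 3.
Plotkin bound: M ≤ 2·3 = 6.
Given |C| = 2, check: satisfied.
This |C| is below the Plotkin bound.


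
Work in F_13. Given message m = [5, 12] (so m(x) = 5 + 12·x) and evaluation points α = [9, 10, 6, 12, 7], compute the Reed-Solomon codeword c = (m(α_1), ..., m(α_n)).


c = [9, 8, 12, 6, 11]

Message polynomial: m(x) = 5 + 12·x (mod 13).
For each evaluation point α_i, compute m(α_i) mod 13:
  α_1 = 9: Horner steps 12 → 9, so m(9) = 9.
  α_2 = 10: Horner steps 12 → 8, so m(10) = 8.
  α_3 = 6: Horner steps 12 → 12, so m(6) = 12.
  α_4 = 12: Horner steps 12 → 6, so m(12) = 6.
  α_5 = 7: Horner steps 12 → 11, so m(7) = 11.
Codeword c = [9, 8, 12, 6, 11] ∈ F_13^5.


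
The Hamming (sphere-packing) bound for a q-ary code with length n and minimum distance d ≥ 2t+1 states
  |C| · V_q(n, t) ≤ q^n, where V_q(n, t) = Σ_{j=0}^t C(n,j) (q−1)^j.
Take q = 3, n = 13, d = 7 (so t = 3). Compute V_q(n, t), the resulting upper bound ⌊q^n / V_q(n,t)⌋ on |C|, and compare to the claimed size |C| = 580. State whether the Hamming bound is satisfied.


V_q(n, t) = 2627, q^n = 1594323, Hamming bound = 606, |C| = 580 ≤ bound (satisfied).

Step 1: Compute V_q(n, t) = Σ_{j=0}^3 C(n, j) (q−1)^j.
  j = 0: C(13,0)·(2)^0 = 1·1 = 1.
  j = 1: C(13,1)·(2)^1 = 13·2 = 26.
  j = 2: C(13,2)·(2)^2 = 78·4 = 312.
  j = 3: C(13,3)·(2)^3 = 286·8 = 2288.
  V_q(n, t) = 1 + 26 + 312 + 2288 = 2627.
Step 2: q^n = 3^13 = 1594323.
Step 3: Hamming bound ⌊q^n / V_q(n,t)⌋ = ⌊1594323/2627⌋ = 606.
Step 4: Compare |C| = 580 to 606: satisfied.
The claimed |C| lies below the Hamming bound.


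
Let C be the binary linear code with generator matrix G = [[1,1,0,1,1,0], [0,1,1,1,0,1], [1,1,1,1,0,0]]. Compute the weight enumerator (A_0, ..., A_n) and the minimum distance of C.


Weight distribution: A_0 = 1, A_2 = 2, A_4 = 5. Minimum distance d = 2.

Enumerate all 2^3 = 8 messages m ∈ F_2^3.
For each, compute codeword c = mG in F_2^6, then tally its weight.
  m = 000 → c = 000000, weight = 0.
  m = 100 → c = 110110, weight = 4.
  m = 010 → c = 011101, weight = 4.
  m = 110 → c = 101011, weight = 4.
  m = 001 → c = 111100, weight = 4.
  m = 101 → c = 001010, weight = 2.
  m = 011 → c = 100001, weight = 2.
  m = 111 → c = 010111, weight = 4.
Tally weights:
  weight 0: 1 codewords.
  weight 2: 2 codewords.
  weight 4: 5 codewords.
Minimum distance d = smallest w > 0 with A_w > 0 = 2.
Sanity: Σ A_w = 8 = 2^3 = 8 ✓.


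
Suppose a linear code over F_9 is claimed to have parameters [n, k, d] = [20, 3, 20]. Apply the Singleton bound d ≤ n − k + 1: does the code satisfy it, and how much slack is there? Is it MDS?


Singleton RHS = n − k + 1 = 18, slack = -2, bound violated (no such code; not MDS).

Singleton bound: d ≤ n − k + 1.
Here n = 20, k = 3, so n − k + 1 = 18.
Given d = 20, check d ≤ 18: NO.
Slack = (n − k + 1) − d = -2.
The slack is negative: d = 20 exceeds n − k + 1 = 18 by 2, so the Singleton bound is violated and no linear [20, 3, 20]_9 code can exist. In particular it is not MDS (MDS requires d = n − k + 1 exactly).
Description: the claimed parameters are [20, 3, 20]_9; such a code would be impossible (violates the Singleton bound).


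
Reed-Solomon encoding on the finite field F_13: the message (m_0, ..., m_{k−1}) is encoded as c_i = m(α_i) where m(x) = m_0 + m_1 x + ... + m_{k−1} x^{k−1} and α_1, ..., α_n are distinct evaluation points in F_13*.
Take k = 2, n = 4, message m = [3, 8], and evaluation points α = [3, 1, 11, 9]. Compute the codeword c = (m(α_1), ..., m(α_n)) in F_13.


c = [1, 11, 0, 10]

Message polynomial: m(x) = 3 + 8·x (mod 13).
For each evaluation point α_i, compute m(α_i) mod 13:
  α_1 = 3: Horner steps 8 → 1, so m(3) = 1.
  α_2 = 1: Horner steps 8 → 11, so m(1) = 11.
  α_3 = 11: Horner steps 8 → 0, so m(11) = 0.
  α_4 = 9: Horner steps 8 → 10, so m(9) = 10.
Codeword c = [1, 11, 0, 10] ∈ F_13^4.


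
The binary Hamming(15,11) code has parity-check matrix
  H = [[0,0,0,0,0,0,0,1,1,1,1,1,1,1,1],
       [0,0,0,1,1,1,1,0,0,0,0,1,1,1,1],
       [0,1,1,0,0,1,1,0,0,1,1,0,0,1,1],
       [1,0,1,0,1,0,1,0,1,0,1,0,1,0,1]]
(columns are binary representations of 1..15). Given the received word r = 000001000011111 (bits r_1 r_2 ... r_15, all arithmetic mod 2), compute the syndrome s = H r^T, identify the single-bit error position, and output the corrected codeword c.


s = (1, 1, 0, 1)^T, error position = 13, corrected codeword c = 000001000011011

Compute s = H r^T mod 2 one row at a time:
  s_1 = 0 + 0 + 0 + 1 + 1 + 1 + 1 + 1 = 5 ≡ 1 (mod 2).
  s_2 = 0 + 0 + 1 + 0 + 1 + 1 + 1 + 1 = 5 ≡ 1 (mod 2).
  s_3 = 0 + 0 + 1 + 0 + 0 + 1 + 1 + 1 = 4 ≡ 0 (mod 2).
  s_4 = 0 + 0 + 0 + 0 + 0 + 1 + 1 + 1 = 3 ≡ 1 (mod 2).
s = (1, 1, 0, 1)^T — this equals column 13 of H (binary 1101), so error is at position 13.
Correct: flip bit 13 of r = 000001000011111 to get c = 000001000011011.


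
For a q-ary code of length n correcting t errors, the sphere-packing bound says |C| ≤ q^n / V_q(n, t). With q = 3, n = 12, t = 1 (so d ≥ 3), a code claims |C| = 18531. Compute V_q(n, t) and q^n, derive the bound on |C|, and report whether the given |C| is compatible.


V_q(n, t) = 25, q^n = 531441, Hamming bound = 21257, |C| = 18531 ≤ bound (satisfied).

Step 1: Compute V_q(n, t) = Σ_{j=0}^1 C(n, j) (q−1)^j.
  j = 0: C(12,0)·(2)^0 = 1·1 = 1.
  j = 1: C(12,1)·(2)^1 = 12·2 = 24.
  V_q(n, t) = 1 + 24 = 25.
Step 2: q^n = 3^12 = 531441.
Step 3: Hamming bound ⌊q^n / V_q(n,t)⌋ = ⌊531441/25⌋ = 21257.
Step 4: Compare |C| = 18531 to 21257: satisfied.
The claimed |C| lies below the Hamming bound.


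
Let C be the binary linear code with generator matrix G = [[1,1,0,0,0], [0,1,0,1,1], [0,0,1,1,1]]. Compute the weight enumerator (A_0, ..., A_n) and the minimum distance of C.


Weight distribution: A_0 = 1, A_2 = 3, A_3 = 3, A_5 = 1. Minimum distance d = 2.

Enumerate all 2^3 = 8 messages m ∈ F_2^3.
For each, compute codeword c = mG in F_2^5, then tally its weight.
  m = 000 → c = 00000, weight = 0.
  m = 100 → c = 11000, weight = 2.
  m = 010 → c = 01011, weight = 3.
  m = 110 → c = 10011, weight = 3.
  m = 001 → c = 00111, weight = 3.
  m = 101 → c = 11111, weight = 5.
  m = 011 → c = 01100, weight = 2.
  m = 111 → c = 10100, weight = 2.
Tally weights:
  weight 0: 1 codewords.
  weight 2: 3 codewords.
  weight 3: 3 codewords.
  weight 5: 1 codewords.
Minimum distance d = smallest w > 0 with A_w > 0 = 2.
Sanity: Σ A_w = 8 = 2^3 = 8 ✓.


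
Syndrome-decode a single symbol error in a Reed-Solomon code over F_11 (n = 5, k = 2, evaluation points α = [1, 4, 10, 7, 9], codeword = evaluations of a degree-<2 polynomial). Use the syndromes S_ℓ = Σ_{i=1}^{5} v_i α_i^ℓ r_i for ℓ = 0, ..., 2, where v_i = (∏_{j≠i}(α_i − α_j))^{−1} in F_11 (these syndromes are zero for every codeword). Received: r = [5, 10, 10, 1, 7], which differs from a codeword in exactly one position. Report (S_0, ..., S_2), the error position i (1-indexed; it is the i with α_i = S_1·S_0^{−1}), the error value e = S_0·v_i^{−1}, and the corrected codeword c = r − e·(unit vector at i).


S = (8, 10, 7), error at position 2, error magnitude e = 7, c = [5, 3, 10, 1, 7].

Step 1: column multipliers v_i = (∏_{j≠i}(α_i − α_j))^{−1} mod 11.
  i = 1 (α = 1): (1−4)(1−10)(1−7)(1−9) = (−3)·(−9)·(−6)·(−8) = 1296 ≡ 9, so v_1 = 9^{−1} = 5 (mod 11).
  i = 2 (α = 4): (4−1)(4−10)(4−7)(4−9) = 3·(−6)·(−3)·(−5) = −270 ≡ 5, so v_2 = 5^{−1} = 9 (mod 11).
  i = 3 (α = 10): (10−1)(10−4)(10−7)(10−9) = 9·6·3·1 = 162 ≡ 8, so v_3 = 8^{−1} = 7 (mod 11).
  i = 4 (α = 7): (7−1)(7−4)(7−10)(7−9) = 6·3·(−3)·(−2) = 108 ≡ 9, so v_4 = 9^{−1} = 5 (mod 11).
  i = 5 (α = 9): (9−1)(9−4)(9−10)(9−7) = 8·5·(−1)·2 = −80 ≡ 8, so v_5 = 8^{−1} = 7 (mod 11).
  v = [5, 9, 7, 5, 7].
Step 2: syndromes of r = [5, 10, 10, 1, 7] (all sums mod 11).
  S_0 = Σ v_i r_i = 5·5 + 9·10 + 7·10 + 5·1 + 7·7 = 239 ≡ 8.
  S_1 = Σ v_i α_i r_i = 5·1·5 + 9·4·10 + 7·10·10 + 5·7·1 + 7·9·7 = 1561 ≡ 10.
  α_i^2 mod 11 = [1, 5, 1, 5, 4].
  S_2 = Σ v_i α_i^2 r_i = 5·1·5 + 9·5·10 + 7·1·10 + 5·5·1 + 7·4·7 = 766 ≡ 7.
  S = (8, 10, 7) ≠ 0, so r is not a codeword (an error is present).
Step 3: locate the error. For a single error e at position i, S_ℓ = v_i·e·α_i^ℓ, so α_err = S_1/S_0.
  S_0^{−1} = 8^{−1} = 7 (mod 11), so α_err = 10·7 = 70 ≡ 4 = α_2. Error position i = 2.
  Consistency check: S_2/S_1 = 7·10 = 70 ≡ 4 = α_err ✓ (single-error assumption holds).
Step 4: error magnitude e = S_0/v_2 = S_0·∏_{j≠2}(α_2 − α_j) = 8·5 = 40 ≡ 7 (mod 11).
Step 5: correct position 2: c_2 = r_2 − e = 10 − 7 ≡ 3 (mod 11). Hence c = [5, 3, 10, 1, 7].
  Check: interpolating c through the α_i gives m(x) = 2 + 3·x (degree < 2) with m(α_i) = c_i for every i, so c is indeed a codeword.


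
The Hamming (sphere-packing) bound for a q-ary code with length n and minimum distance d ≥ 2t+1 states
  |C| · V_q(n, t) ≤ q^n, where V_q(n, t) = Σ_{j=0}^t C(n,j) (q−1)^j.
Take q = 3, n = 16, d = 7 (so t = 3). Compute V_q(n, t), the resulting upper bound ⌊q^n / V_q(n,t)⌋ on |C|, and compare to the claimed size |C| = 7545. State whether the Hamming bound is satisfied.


V_q(n, t) = 4993, q^n = 43046721, Hamming bound = 8621, |C| = 7545 ≤ bound (satisfied).

Step 1: Compute V_q(n, t) = Σ_{j=0}^3 C(n, j) (q−1)^j.
  j = 0: C(16,0)·(2)^0 = 1·1 = 1.
  j = 1: C(16,1)·(2)^1 = 16·2 = 32.
  j = 2: C(16,2)·(2)^2 = 120·4 = 480.
  j = 3: C(16,3)·(2)^3 = 560·8 = 4480.
  V_q(n, t) = 1 + 32 + 480 + 4480 = 4993.
Step 2: q^n = 3^16 = 43046721.
Step 3: Hamming bound ⌊q^n / V_q(n,t)⌋ = ⌊43046721/4993⌋ = 8621.
Step 4: Compare |C| = 7545 to 8621: satisfied.
The claimed |C| lies below the Hamming bound.


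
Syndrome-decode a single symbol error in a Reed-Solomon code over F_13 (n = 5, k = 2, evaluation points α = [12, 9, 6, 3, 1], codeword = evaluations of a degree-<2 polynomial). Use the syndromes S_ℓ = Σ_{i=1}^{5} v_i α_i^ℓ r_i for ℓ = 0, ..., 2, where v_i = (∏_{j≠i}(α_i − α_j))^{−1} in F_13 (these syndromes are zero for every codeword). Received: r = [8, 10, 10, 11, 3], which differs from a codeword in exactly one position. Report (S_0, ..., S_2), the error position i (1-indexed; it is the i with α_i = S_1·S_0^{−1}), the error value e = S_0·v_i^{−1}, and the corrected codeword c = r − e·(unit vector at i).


S = (4, 10, 12), error at position 2, error magnitude e = 1, c = [8, 9, 10, 11, 3].

Step 1: column multipliers v_i = (∏_{j≠i}(α_i − α_j))^{−1} mod 13.
  i = 1 (α = 12): (12−9)(12−6)(12−3)(12−1) = 3·6·9·11 = 1782 ≡ 1, so v_1 = 1^{−1} = 1 (mod 13).
  i = 2 (α = 9): (9−12)(9−6)(9−3)(9−1) = (−3)·3·6·8 = −432 ≡ 10, so v_2 = 10^{−1} = 4 (mod 13).
  i = 3 (α = 6): (6−12)(6−9)(6−3)(6−1) = (−6)·(−3)·3·5 = 270 ≡ 10, so v_3 = 10^{−1} = 4 (mod 13).
  i = 4 (α = 3): (3−12)(3−9)(3−6)(3−1) = (−9)·(−6)·(−3)·2 = −324 ≡ 1, so v_4 = 1^{−1} = 1 (mod 13).
  i = 5 (α = 1): (1−12)(1−9)(1−6)(1−3) = (−11)·(−8)·(−5)·(−2) = 880 ≡ 9, so v_5 = 9^{−1} = 3 (mod 13).
  v = [1, 4, 4, 1, 3].
Step 2: syndromes of r = [8, 10, 10, 11, 3] (all sums mod 13).
  S_0 = Σ v_i r_i = 1·8 + 4·10 + 4·10 + 1·11 + 3·3 = 108 ≡ 4.
  S_1 = Σ v_i α_i r_i = 1·12·8 + 4·9·10 + 4·6·10 + 1·3·11 + 3·1·3 = 738 ≡ 10.
  α_i^2 mod 13 = [1, 3, 10, 9, 1].
  S_2 = Σ v_i α_i^2 r_i = 1·1·8 + 4·3·10 + 4·10·10 + 1·9·11 + 3·1·3 = 636 ≡ 12.
  S = (4, 10, 12) ≠ 0, so r is not a codeword (an error is present).
Step 3: locate the error. For a single error e at position i, S_ℓ = v_i·e·α_i^ℓ, so α_err = S_1/S_0.
  S_0^{−1} = 4^{−1} = 10 (mod 13), so α_err = 10·10 = 100 ≡ 9 = α_2. Error position i = 2.
  Consistency check: S_2/S_1 = 12·4 = 48 ≡ 9 = α_err ✓ (single-error assumption holds).
Step 4: error magnitude e = S_0/v_2 = S_0·∏_{j≠2}(α_2 − α_j) = 4·10 = 40 ≡ 1 (mod 13).
Step 5: correct position 2: c_2 = r_2 − e = 10 − 1 ≡ 9 (mod 13). Hence c = [8, 9, 10, 11, 3].
  Check: interpolating c through the α_i gives m(x) = 12 + 4·x (degree < 2) with m(α_i) = c_i for every i, so c is indeed a codeword.


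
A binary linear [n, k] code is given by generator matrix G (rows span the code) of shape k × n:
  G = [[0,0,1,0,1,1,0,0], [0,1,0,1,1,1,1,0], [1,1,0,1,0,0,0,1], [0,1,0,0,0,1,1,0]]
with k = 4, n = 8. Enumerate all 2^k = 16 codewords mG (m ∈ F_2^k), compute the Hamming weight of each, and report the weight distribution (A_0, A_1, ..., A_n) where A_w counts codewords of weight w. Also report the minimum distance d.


Weight distribution: A_0 = 1, A_2 = 1, A_3 = 3, A_4 = 5, A_5 = 4, A_6 = 1, A_7 = 1. Minimum distance d = 2.

Enumerate all 2^4 = 16 messages m ∈ F_2^4.
For each, compute codeword c = mG in F_2^8, then tally its weight.
  m = 0000 → c = 00000000, weight = 0.
  m = 1000 → c = 00101100, weight = 3.
  m = 0100 → c = 01011110, weight = 5.
  m = 1100 → c = 01110010, weight = 4.
  m = 0010 → c = 11010001, weight = 4.
  m = 1010 → c = 11111101, weight = 7.
  m = 0110 → c = 10001111, weight = 5.
  m = 1110 → c = 10100011, weight = 4.
  m = 0001 → c = 01000110, weight = 3.
  m = 1001 → c = 01101010, weight = 4.
  m = 0101 → c = 00011000, weight = 2.
  m = 1101 → c = 00110100, weight = 3.
  m = 0011 → c = 10010111, weight = 5.
  m = 1011 → c = 10111011, weight = 6.
  m = 0111 → c = 11001001, weight = 4.
  m = 1111 → c = 11100101, weight = 5.
Tally weights:
  weight 0: 1 codewords.
  weight 2: 1 codewords.
  weight 3: 3 codewords.
  weight 4: 5 codewords.
  weight 5: 4 codewords.
  weight 6: 1 codewords.
  weight 7: 1 codewords.
Minimum distance d = smallest w > 0 with A_w > 0 = 2.
Sanity: Σ A_w = 16 = 2^4 = 16 ✓.


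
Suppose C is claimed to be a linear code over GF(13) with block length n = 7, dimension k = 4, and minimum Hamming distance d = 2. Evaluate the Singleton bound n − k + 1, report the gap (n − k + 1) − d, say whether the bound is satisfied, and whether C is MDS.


Singleton RHS = n − k + 1 = 4, slack = 2, bound satisfied, not MDS.

Singleton bound: d ≤ n − k + 1.
Here n = 7, k = 4, so n − k + 1 = 4.
Given d = 2, check d ≤ 4: YES.
Slack = (n − k + 1) − d = 2.
The code is NOT MDS (slack = 2 > 0).
Description: the claimed parameters are [7, 4, 2]_13; such a code would be non-MDS.


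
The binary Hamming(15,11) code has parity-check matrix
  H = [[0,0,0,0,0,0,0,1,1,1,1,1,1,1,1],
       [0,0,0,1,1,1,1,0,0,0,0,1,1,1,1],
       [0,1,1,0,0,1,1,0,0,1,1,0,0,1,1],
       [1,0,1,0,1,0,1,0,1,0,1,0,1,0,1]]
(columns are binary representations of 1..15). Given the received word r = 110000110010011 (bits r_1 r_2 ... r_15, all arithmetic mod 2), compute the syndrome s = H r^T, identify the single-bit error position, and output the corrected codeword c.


s = (0, 1, 1, 0)^T, error position = 6, corrected codeword c = 110001110010011

Compute s = H r^T mod 2 one row at a time:
  s_1 = 1 + 0 + 0 + 1 + 0 + 0 + 1 + 1 = 4 ≡ 0 (mod 2).
  s_2 = 0 + 0 + 0 + 1 + 0 + 0 + 1 + 1 = 3 ≡ 1 (mod 2).
  s_3 = 1 + 0 + 0 + 1 + 0 + 1 + 1 + 1 = 5 ≡ 1 (mod 2).
  s_4 = 1 + 0 + 0 + 1 + 0 + 1 + 0 + 1 = 4 ≡ 0 (mod 2).
s = (0, 1, 1, 0)^T — this equals column 6 of H (binary 0110), so error is at position 6.
Correct: flip bit 6 of r = 110000110010011 to get c = 110001110010011.


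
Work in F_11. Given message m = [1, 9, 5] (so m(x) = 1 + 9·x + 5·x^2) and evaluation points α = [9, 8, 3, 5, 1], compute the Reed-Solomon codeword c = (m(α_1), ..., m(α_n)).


c = [3, 8, 7, 6, 4]

Message polynomial: m(x) = 1 + 9·x + 5·x^2 (mod 11).
For each evaluation point α_i, compute m(α_i) mod 11:
  α_1 = 9: Horner steps 5 → 10 → 3, so m(9) = 3.
  α_2 = 8: Horner steps 5 → 5 → 8, so m(8) = 8.
  α_3 = 3: Horner steps 5 → 2 → 7, so m(3) = 7.
  α_4 = 5: Horner steps 5 → 1 → 6, so m(5) = 6.
  α_5 = 1: Horner steps 5 → 3 → 4, so m(1) = 4.
Codeword c = [3, 8, 7, 6, 4] ∈ F_11^5.


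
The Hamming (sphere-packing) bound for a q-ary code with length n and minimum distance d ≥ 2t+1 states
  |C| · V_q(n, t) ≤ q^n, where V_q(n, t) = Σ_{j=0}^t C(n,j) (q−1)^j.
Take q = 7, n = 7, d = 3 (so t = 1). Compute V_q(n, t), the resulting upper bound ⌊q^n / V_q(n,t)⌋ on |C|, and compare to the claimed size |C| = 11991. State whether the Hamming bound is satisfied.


V_q(n, t) = 43, q^n = 823543, Hamming bound = 19152, |C| = 11991 ≤ bound (satisfied).

Step 1: Compute V_q(n, t) = Σ_{j=0}^1 C(n, j) (q−1)^j.
  j = 0: C(7,0)·(6)^0 = 1·1 = 1.
  j = 1: C(7,1)·(6)^1 = 7·6 = 42.
  V_q(n, t) = 1 + 42 = 43.
Step 2: q^n = 7^7 = 823543.
Step 3: Hamming bound ⌊q^n / V_q(n,t)⌋ = ⌊823543/43⌋ = 19152.
Step 4: Compare |C| = 11991 to 19152: satisfied.
The claimed |C| lies below the Hamming bound.


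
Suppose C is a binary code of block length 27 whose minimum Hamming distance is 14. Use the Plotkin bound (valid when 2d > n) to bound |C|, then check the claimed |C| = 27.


Plotkin bound M ≤ 28; given |C| = 27 ≤ bound (satisfied).

Check applicability: 2d = 28, n = 27.
2d − n = 1 > 0, so Plotkin applies.
Compute d/(2d−n) = 14/1 ≈ 14.0000.
⌊d/(2d−n)⌋ = 14.
Plotkin bound: M ≤ 2·14 = 28.
Given |C| = 27, check: satisfied.
This |C| is below the Plotkin bound.


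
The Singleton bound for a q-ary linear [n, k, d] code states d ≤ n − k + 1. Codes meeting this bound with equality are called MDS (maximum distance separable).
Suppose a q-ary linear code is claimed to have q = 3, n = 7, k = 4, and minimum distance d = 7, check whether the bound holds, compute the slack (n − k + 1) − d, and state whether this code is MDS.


Singleton RHS = n − k + 1 = 4, slack = -3, bound violated (no such code; not MDS).

Singleton bound: d ≤ n − k + 1.
Here n = 7, k = 4, so n − k + 1 = 4.
Given d = 7, check d ≤ 4: NO.
Slack = (n − k + 1) − d = -3.
The slack is negative: d = 7 exceeds n − k + 1 = 4 by 3, so the Singleton bound is violated and no linear [7, 4, 7]_3 code can exist. In particular it is not MDS (MDS requires d = n − k + 1 exactly).
Description: the claimed parameters are [7, 4, 7]_3; such a code would be impossible (violates the Singleton bound).


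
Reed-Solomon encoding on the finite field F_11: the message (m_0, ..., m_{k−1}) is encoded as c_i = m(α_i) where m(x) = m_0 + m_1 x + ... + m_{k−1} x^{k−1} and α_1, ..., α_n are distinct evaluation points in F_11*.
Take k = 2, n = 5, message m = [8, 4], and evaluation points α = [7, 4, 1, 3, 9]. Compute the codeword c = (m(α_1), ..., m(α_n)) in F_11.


c = [3, 2, 1, 9, 0]

Message polynomial: m(x) = 8 + 4·x (mod 11).
For each evaluation point α_i, compute m(α_i) mod 11:
  α_1 = 7: Horner steps 4 → 3, so m(7) = 3.
  α_2 = 4: Horner steps 4 → 2, so m(4) = 2.
  α_3 = 1: Horner steps 4 → 1, so m(1) = 1.
  α_4 = 3: Horner steps 4 → 9, so m(3) = 9.
  α_5 = 9: Horner steps 4 → 0, so m(9) = 0.
Codeword c = [3, 2, 1, 9, 0] ∈ F_11^5.


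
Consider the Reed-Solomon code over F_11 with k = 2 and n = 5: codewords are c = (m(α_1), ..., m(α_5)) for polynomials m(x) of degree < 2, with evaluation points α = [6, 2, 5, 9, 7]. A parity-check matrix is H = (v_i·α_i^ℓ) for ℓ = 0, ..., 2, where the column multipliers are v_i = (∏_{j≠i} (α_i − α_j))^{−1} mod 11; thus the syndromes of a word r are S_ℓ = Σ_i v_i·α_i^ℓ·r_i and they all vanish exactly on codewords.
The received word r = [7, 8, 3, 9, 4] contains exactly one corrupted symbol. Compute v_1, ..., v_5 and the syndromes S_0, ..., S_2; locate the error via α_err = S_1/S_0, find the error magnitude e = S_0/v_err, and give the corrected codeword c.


S = (9, 1, 5), error at position 3, error magnitude e = 4, c = [7, 8, 10, 9, 4].

Step 1: column multipliers v_i = (∏_{j≠i}(α_i − α_j))^{−1} mod 11.
  i = 1 (α = 6): (6−2)(6−5)(6−9)(6−7) = 4·1·(−3)·(−1) = 12 ≡ 1, so v_1 = 1^{−1} = 1 (mod 11).
  i = 2 (α = 2): (2−6)(2−5)(2−9)(2−7) = (−4)·(−3)·(−7)·(−5) = 420 ≡ 2, so v_2 = 2^{−1} = 6 (mod 11).
  i = 3 (α = 5): (5−6)(5−2)(5−9)(5−7) = (−1)·3·(−4)·(−2) = −24 ≡ 9, so v_3 = 9^{−1} = 5 (mod 11).
  i = 4 (α = 9): (9−6)(9−2)(9−5)(9−7) = 3·7·4·2 = 168 ≡ 3, so v_4 = 3^{−1} = 4 (mod 11).
  i = 5 (α = 7): (7−6)(7−2)(7−5)(7−9) = 1·5·2·(−2) = −20 ≡ 2, so v_5 = 2^{−1} = 6 (mod 11).
  v = [1, 6, 5, 4, 6].
Step 2: syndromes of r = [7, 8, 3, 9, 4] (all sums mod 11).
  S_0 = Σ v_i r_i = 1·7 + 6·8 + 5·3 + 4·9 + 6·4 = 130 ≡ 9.
  S_1 = Σ v_i α_i r_i = 1·6·7 + 6·2·8 + 5·5·3 + 4·9·9 + 6·7·4 = 705 ≡ 1.
  α_i^2 mod 11 = [3, 4, 3, 4, 5].
  S_2 = Σ v_i α_i^2 r_i = 1·3·7 + 6·4·8 + 5·3·3 + 4·4·9 + 6·5·4 = 522 ≡ 5.
  S = (9, 1, 5) ≠ 0, so r is not a codeword (an error is present).
Step 3: locate the error. For a single error e at position i, S_ℓ = v_i·e·α_i^ℓ, so α_err = S_1/S_0.
  S_0^{−1} = 9^{−1} = 5 (mod 11), so α_err = 1·5 = 5 ≡ 5 = α_3. Error position i = 3.
  Consistency check: S_2/S_1 = 5·1 = 5 ≡ 5 = α_err ✓ (single-error assumption holds).
Step 4: error magnitude e = S_0/v_3 = S_0·∏_{j≠3}(α_3 − α_j) = 9·9 = 81 ≡ 4 (mod 11).
Step 5: correct position 3: c_3 = r_3 − e = 3 − 4 ≡ 10 (mod 11). Hence c = [7, 8, 10, 9, 4].
  Check: interpolating c through the α_i gives m(x) = 3 + 8·x (degree < 2) with m(α_i) = c_i for every i, so c is indeed a codeword.


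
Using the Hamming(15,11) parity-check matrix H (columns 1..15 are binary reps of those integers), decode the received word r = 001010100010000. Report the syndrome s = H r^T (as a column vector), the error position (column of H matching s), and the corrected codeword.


s = (1, 0, 1, 0)^T, error position = 10, corrected codeword c = 001010100110000

Compute s = H r^T mod 2 one row at a time:
  s_1 = 0 + 0 + 0 + 1 + 0 + 0 + 0 + 0 = 1 ≡ 1 (mod 2).
  s_2 = 0 + 1 + 0 + 1 + 0 + 0 + 0 + 0 = 2 ≡ 0 (mod 2).
  s_3 = 0 + 1 + 0 + 1 + 0 + 1 + 0 + 0 = 3 ≡ 1 (mod 2).
  s_4 = 0 + 1 + 1 + 1 + 0 + 1 + 0 + 0 = 4 ≡ 0 (mod 2).
s = (1, 0, 1, 0)^T — this equals column 10 of H (binary 1010), so error is at position 10.
Correct: flip bit 10 of r = 001010100010000 to get c = 001010100110000.


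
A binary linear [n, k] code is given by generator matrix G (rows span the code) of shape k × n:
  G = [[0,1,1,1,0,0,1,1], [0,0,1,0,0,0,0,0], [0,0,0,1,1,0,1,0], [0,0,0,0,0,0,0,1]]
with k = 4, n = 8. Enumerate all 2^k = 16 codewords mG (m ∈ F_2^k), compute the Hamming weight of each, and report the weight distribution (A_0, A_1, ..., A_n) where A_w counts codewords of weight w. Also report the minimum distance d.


Weight distribution: A_0 = 1, A_1 = 2, A_2 = 2, A_3 = 4, A_4 = 5, A_5 = 2. Minimum distance d = 1.

Enumerate all 2^4 = 16 messages m ∈ F_2^4.
For each, compute codeword c = mG in F_2^8, then tally its weight.
  m = 0000 → c = 00000000, weight = 0.
  m = 1000 → c = 01110011, weight = 5.
  m = 0100 → c = 00100000, weight = 1.
  m = 1100 → c = 01010011, weight = 4.
  m = 0010 → c = 00011010, weight = 3.
  m = 1010 → c = 01101001, weight = 4.
  m = 0110 → c = 00111010, weight = 4.
  m = 1110 → c = 01001001, weight = 3.
  m = 0001 → c = 00000001, weight = 1.
  m = 1001 → c = 01110010, weight = 4.
  m = 0101 → c = 00100001, weight = 2.
  m = 1101 → c = 01010010, weight = 3.
  m = 0011 → c = 00011011, weight = 4.
  m = 1011 → c = 01101000, weight = 3.
  m = 0111 → c = 00111011, weight = 5.
  m = 1111 → c = 01001000, weight = 2.
Tally weights:
  weight 0: 1 codewords.
  weight 1: 2 codewords.
  weight 2: 2 codewords.
  weight 3: 4 codewords.
  weight 4: 5 codewords.
  weight 5: 2 codewords.
Minimum distance d = smallest w > 0 with A_w > 0 = 1.
Sanity: Σ A_w = 16 = 2^4 = 16 ✓.


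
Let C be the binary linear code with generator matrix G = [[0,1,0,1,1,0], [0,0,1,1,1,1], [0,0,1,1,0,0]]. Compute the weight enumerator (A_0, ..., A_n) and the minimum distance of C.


Weight distribution: A_0 = 1, A_2 = 2, A_3 = 4, A_4 = 1. Minimum distance d = 2.

Enumerate all 2^3 = 8 messages m ∈ F_2^3.
For each, compute codeword c = mG in F_2^6, then tally its weight.
  m = 000 → c = 000000, weight = 0.
  m = 100 → c = 010110, weight = 3.
  m = 010 → c = 001111, weight = 4.
  m = 110 → c = 011001, weight = 3.
  m = 001 → c = 001100, weight = 2.
  m = 101 → c = 011010, weight = 3.
  m = 011 → c = 000011, weight = 2.
  m = 111 → c = 010101, weight = 3.
Tally weights:
  weight 0: 1 codewords.
  weight 2: 2 codewords.
  weight 3: 4 codewords.
  weight 4: 1 codewords.
Minimum distance d = smallest w > 0 with A_w > 0 = 2.
Sanity: Σ A_w = 8 = 2^3 = 8 ✓.


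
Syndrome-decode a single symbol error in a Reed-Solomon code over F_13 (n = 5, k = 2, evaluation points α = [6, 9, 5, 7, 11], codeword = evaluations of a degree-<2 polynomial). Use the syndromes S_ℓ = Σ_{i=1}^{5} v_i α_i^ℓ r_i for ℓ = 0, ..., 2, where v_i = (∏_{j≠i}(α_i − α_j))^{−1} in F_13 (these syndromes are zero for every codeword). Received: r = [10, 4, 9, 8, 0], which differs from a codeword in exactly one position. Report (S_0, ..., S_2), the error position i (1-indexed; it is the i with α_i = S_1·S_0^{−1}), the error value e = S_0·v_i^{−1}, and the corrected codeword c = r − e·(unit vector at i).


S = (4, 7, 9), error at position 3, error magnitude e = 10, c = [10, 4, 12, 8, 0].

Step 1: column multipliers v_i = (∏_{j≠i}(α_i − α_j))^{−1} mod 13.
  i = 1 (α = 6): (6−9)(6−5)(6−7)(6−11) = (−3)·1·(−1)·(−5) = −15 ≡ 11, so v_1 = 11^{−1} = 6 (mod 13).
  i = 2 (α = 9): (9−6)(9−5)(9−7)(9−11) = 3·4·2·(−2) = −48 ≡ 4, so v_2 = 4^{−1} = 10 (mod 13).
  i = 3 (α = 5): (5−6)(5−9)(5−7)(5−11) = (−1)·(−4)·(−2)·(−6) = 48 ≡ 9, so v_3 = 9^{−1} = 3 (mod 13).
  i = 4 (α = 7): (7−6)(7−9)(7−5)(7−11) = 1·(−2)·2·(−4) = 16 ≡ 3, so v_4 = 3^{−1} = 9 (mod 13).
  i = 5 (α = 11): (11−6)(11−9)(11−5)(11−7) = 5·2·6·4 = 240 ≡ 6, so v_5 = 6^{−1} = 11 (mod 13).
  v = [6, 10, 3, 9, 11].
Step 2: syndromes of r = [10, 4, 9, 8, 0] (all sums mod 13).
  S_0 = Σ v_i r_i = 6·10 + 10·4 + 3·9 + 9·8 + 11·0 = 199 ≡ 4.
  S_1 = Σ v_i α_i r_i = 6·6·10 + 10·9·4 + 3·5·9 + 9·7·8 + 11·11·0 = 1359 ≡ 7.
  α_i^2 mod 13 = [10, 3, 12, 10, 4].
  S_2 = Σ v_i α_i^2 r_i = 6·10·10 + 10·3·4 + 3·12·9 + 9·10·8 + 11·4·0 = 1764 ≡ 9.
  S = (4, 7, 9) ≠ 0, so r is not a codeword (an error is present).
Step 3: locate the error. For a single error e at position i, S_ℓ = v_i·e·α_i^ℓ, so α_err = S_1/S_0.
  S_0^{−1} = 4^{−1} = 10 (mod 13), so α_err = 7·10 = 70 ≡ 5 = α_3. Error position i = 3.
  Consistency check: S_2/S_1 = 9·2 = 18 ≡ 5 = α_err ✓ (single-error assumption holds).
Step 4: error magnitude e = S_0/v_3 = S_0·∏_{j≠3}(α_3 − α_j) = 4·9 = 36 ≡ 10 (mod 13).
Step 5: correct position 3: c_3 = r_3 − e = 9 − 10 ≡ 12 (mod 13). Hence c = [10, 4, 12, 8, 0].
  Check: interpolating c through the α_i gives m(x) = 9 + 11·x (degree < 2) with m(α_i) = c_i for every i, so c is indeed a codeword.


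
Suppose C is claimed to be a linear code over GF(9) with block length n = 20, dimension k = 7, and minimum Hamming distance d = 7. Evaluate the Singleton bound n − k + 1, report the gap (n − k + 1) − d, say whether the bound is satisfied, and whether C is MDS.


Singleton RHS = n − k + 1 = 14, slack = 7, bound satisfied, not MDS.

Singleton bound: d ≤ n − k + 1.
Here n = 20, k = 7, so n − k + 1 = 14.
Given d = 7, check d ≤ 14: YES.
Slack = (n − k + 1) − d = 7.
The code is NOT MDS (slack = 7 > 0).
Description: the claimed parameters are [20, 7, 7]_9; such a code would be non-MDS.


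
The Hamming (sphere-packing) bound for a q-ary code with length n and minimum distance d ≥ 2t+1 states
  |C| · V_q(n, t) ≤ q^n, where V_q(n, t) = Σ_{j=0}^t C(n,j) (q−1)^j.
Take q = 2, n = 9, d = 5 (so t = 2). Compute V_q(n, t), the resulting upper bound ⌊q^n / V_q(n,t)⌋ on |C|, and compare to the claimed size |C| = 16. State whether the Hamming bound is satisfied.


V_q(n, t) = 46, q^n = 512, Hamming bound = 11, |C| = 16 > bound (violated).

Step 1: Compute V_q(n, t) = Σ_{j=0}^2 C(n, j) (q−1)^j.
  j = 0: C(9,0)·(1)^0 = 1·1 = 1.
  j = 1: C(9,1)·(1)^1 = 9·1 = 9.
  j = 2: C(9,2)·(1)^2 = 36·1 = 36.
  V_q(n, t) = 1 + 9 + 36 = 46.
Step 2: q^n = 2^9 = 512.
Step 3: Hamming bound ⌊q^n / V_q(n,t)⌋ = ⌊512/46⌋ = 11.
Step 4: Compare |C| = 16 to 11: violated.
The claimed |C| lies above the Hamming bound, so no 2-ary code of length 9 with d ≥ 5 can have 16 codewords.


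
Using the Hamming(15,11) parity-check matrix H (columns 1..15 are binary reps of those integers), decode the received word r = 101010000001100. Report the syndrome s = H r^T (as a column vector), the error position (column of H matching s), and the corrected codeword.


s = (0, 1, 1, 0)^T, error position = 6, corrected codeword c = 101011000001100

Compute s = H r^T mod 2 one row at a time:
  s_1 = 0 + 0 + 0 + 0 + 1 + 1 + 0 + 0 = 2 ≡ 0 (mod 2).
  s_2 = 0 + 1 + 0 + 0 + 1 + 1 + 0 + 0 = 3 ≡ 1 (mod 2).
  s_3 = 0 + 1 + 0 + 0 + 0 + 0 + 0 + 0 = 1 ≡ 1 (mod 2).
  s_4 = 1 + 1 + 1 + 0 + 0 + 0 + 1 + 0 = 4 ≡ 0 (mod 2).
s = (0, 1, 1, 0)^T — this equals column 6 of H (binary 0110), so error is at position 6.
Correct: flip bit 6 of r = 101010000001100 to get c = 101011000001100.


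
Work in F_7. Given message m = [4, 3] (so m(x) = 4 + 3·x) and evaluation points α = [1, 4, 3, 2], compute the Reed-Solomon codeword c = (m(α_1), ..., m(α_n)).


c = [0, 2, 6, 3]

Message polynomial: m(x) = 4 + 3·x (mod 7).
For each evaluation point α_i, compute m(α_i) mod 7:
  α_1 = 1: Horner steps 3 → 0, so m(1) = 0.
  α_2 = 4: Horner steps 3 → 2, so m(4) = 2.
  α_3 = 3: Horner steps 3 → 6, so m(3) = 6.
  α_4 = 2: Horner steps 3 → 3, so m(2) = 3.
Codeword c = [0, 2, 6, 3] ∈ F_7^4.


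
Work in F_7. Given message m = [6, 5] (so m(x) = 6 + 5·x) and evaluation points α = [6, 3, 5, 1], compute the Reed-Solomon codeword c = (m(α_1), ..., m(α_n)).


c = [1, 0, 3, 4]

Message polynomial: m(x) = 6 + 5·x (mod 7).
For each evaluation point α_i, compute m(α_i) mod 7:
  α_1 = 6: Horner steps 5 → 1, so m(6) = 1.
  α_2 = 3: Horner steps 5 → 0, so m(3) = 0.
  α_3 = 5: Horner steps 5 → 3, so m(5) = 3.
  α_4 = 1: Horner steps 5 → 4, so m(1) = 4.
Codeword c = [1, 0, 3, 4] ∈ F_7^4.


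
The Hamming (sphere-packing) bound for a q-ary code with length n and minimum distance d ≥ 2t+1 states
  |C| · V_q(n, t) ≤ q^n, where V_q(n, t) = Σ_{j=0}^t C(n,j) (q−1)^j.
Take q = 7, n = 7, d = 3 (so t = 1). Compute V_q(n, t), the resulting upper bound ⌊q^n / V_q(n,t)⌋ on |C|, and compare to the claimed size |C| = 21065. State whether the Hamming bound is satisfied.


V_q(n, t) = 43, q^n = 823543, Hamming bound = 19152, |C| = 21065 > bound (violated).

Step 1: Compute V_q(n, t) = Σ_{j=0}^1 C(n, j) (q−1)^j.
  j = 0: C(7,0)·(6)^0 = 1·1 = 1.
  j = 1: C(7,1)·(6)^1 = 7·6 = 42.
  V_q(n, t) = 1 + 42 = 43.
Step 2: q^n = 7^7 = 823543.
Step 3: Hamming bound ⌊q^n / V_q(n,t)⌋ = ⌊823543/43⌋ = 19152.
Step 4: Compare |C| = 21065 to 19152: violated.
The claimed |C| lies above the Hamming bound, so no 7-ary code of length 7 with d ≥ 3 can have 21065 codewords.


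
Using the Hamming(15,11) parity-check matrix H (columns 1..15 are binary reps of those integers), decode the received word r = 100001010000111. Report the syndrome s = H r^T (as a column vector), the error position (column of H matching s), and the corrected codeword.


s = (0, 0, 1, 1)^T, error position = 3, corrected codeword c = 101001010000111

Compute s = H r^T mod 2 one row at a time:
  s_1 = 1 + 0 + 0 + 0 + 0 + 1 + 1 + 1 = 4 ≡ 0 (mod 2).
  s_2 = 0 + 0 + 1 + 0 + 0 + 1 + 1 + 1 = 4 ≡ 0 (mod 2).
  s_3 = 0 + 0 + 1 + 0 + 0 + 0 + 1 + 1 = 3 ≡ 1 (mod 2).
  s_4 = 1 + 0 + 0 + 0 + 0 + 0 + 1 + 1 = 3 ≡ 1 (mod 2).
s = (0, 0, 1, 1)^T — this equals column 3 of H (binary 0011), so error is at position 3.
Correct: flip bit 3 of r = 100001010000111 to get c = 101001010000111.


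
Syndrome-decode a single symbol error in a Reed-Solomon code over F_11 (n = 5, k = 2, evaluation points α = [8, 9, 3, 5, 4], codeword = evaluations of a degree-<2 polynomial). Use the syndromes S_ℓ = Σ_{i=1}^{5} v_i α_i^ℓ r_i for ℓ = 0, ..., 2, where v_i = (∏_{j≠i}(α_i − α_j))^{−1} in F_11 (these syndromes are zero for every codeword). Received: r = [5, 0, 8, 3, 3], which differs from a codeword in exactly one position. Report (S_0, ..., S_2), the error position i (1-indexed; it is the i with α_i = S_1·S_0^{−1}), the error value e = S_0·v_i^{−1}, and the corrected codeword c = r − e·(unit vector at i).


S = (8, 7, 2), error at position 4, error magnitude e = 5, c = [5, 0, 8, 9, 3].

Step 1: column multipliers v_i = (∏_{j≠i}(α_i − α_j))^{−1} mod 11.
  i = 1 (α = 8): (8−9)(8−3)(8−5)(8−4) = (−1)·5·3·4 = −60 ≡ 6, so v_1 = 6^{−1} = 2 (mod 11).
  i = 2 (α = 9): (9−8)(9−3)(9−5)(9−4) = 1·6·4·5 = 120 ≡ 10, so v_2 = 10^{−1} = 10 (mod 11).
  i = 3 (α = 3): (3−8)(3−9)(3−5)(3−4) = (−5)·(−6)·(−2)·(−1) = 60 ≡ 5, so v_3 = 5^{−1} = 9 (mod 11).
  i = 4 (α = 5): (5−8)(5−9)(5−3)(5−4) = (−3)·(−4)·2·1 = 24 ≡ 2, so v_4 = 2^{−1} = 6 (mod 11).
  i = 5 (α = 4): (4−8)(4−9)(4−3)(4−5) = (−4)·(−5)·1·(−1) = −20 ≡ 2, so v_5 = 2^{−1} = 6 (mod 11).
  v = [2, 10, 9, 6, 6].
Step 2: syndromes of r = [5, 0, 8, 3, 3] (all sums mod 11).
  S_0 = Σ v_i r_i = 2·5 + 10·0 + 9·8 + 6·3 + 6·3 = 118 ≡ 8.
  S_1 = Σ v_i α_i r_i = 2·8·5 + 10·9·0 + 9·3·8 + 6·5·3 + 6·4·3 = 458 ≡ 7.
  α_i^2 mod 11 = [9, 4, 9, 3, 5].
  S_2 = Σ v_i α_i^2 r_i = 2·9·5 + 10·4·0 + 9·9·8 + 6·3·3 + 6·5·3 = 882 ≡ 2.
  S = (8, 7, 2) ≠ 0, so r is not a codeword (an error is present).
Step 3: locate the error. For a single error e at position i, S_ℓ = v_i·e·α_i^ℓ, so α_err = S_1/S_0.
  S_0^{−1} = 8^{−1} = 7 (mod 11), so α_err = 7·7 = 49 ≡ 5 = α_4. Error position i = 4.
  Consistency check: S_2/S_1 = 2·8 = 16 ≡ 5 = α_err ✓ (single-error assumption holds).
Step 4: error magnitude e = S_0/v_4 = S_0·∏_{j≠4}(α_4 − α_j) = 8·2 = 16 ≡ 5 (mod 11).
Step 5: correct position 4: c_4 = r_4 − e = 3 − 5 ≡ 9 (mod 11). Hence c = [5, 0, 8, 9, 3].
  Check: interpolating c through the α_i gives m(x) = 1 + 6·x (degree < 2) with m(α_i) = c_i for every i, so c is indeed a codeword.


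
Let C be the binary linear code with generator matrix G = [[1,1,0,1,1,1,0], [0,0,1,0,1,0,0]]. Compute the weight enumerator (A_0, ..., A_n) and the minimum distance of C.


Weight distribution: A_0 = 1, A_2 = 1, A_5 = 2. Minimum distance d = 2.

Enumerate all 2^2 = 4 messages m ∈ F_2^2.
For each, compute codeword c = mG in F_2^7, then tally its weight.
  m = 00 → c = 0000000, weight = 0.
  m = 10 → c = 1101110, weight = 5.
  m = 01 → c = 0010100, weight = 2.
  m = 11 → c = 1111010, weight = 5.
Tally weights:
  weight 0: 1 codewords.
  weight 2: 1 codewords.
  weight 5: 2 codewords.
Minimum distance d = smallest w > 0 with A_w > 0 = 2.
Sanity: Σ A_w = 4 = 2^2 = 4 ✓.


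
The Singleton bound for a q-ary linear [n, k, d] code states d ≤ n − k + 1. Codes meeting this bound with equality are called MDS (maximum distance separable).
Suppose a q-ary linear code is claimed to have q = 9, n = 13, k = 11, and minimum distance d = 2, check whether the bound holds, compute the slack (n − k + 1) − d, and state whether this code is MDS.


Singleton RHS = n − k + 1 = 3, slack = 1, bound satisfied, not MDS.

Singleton bound: d ≤ n − k + 1.
Here n = 13, k = 11, so n − k + 1 = 3.
Given d = 2, check d ≤ 3: YES.
Slack = (n − k + 1) − d = 1.
The code is NOT MDS (slack = 1 > 0).
Description: the claimed parameters are [13, 11, 2]_9; such a code would be non-MDS.
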